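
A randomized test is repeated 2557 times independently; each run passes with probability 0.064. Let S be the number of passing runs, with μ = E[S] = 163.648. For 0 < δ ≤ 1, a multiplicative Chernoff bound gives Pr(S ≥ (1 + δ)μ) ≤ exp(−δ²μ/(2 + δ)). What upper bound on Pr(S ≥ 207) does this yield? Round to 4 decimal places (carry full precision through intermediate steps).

Write 207 = (1 + δ)μ, so δ = 207/163.648 − 1 = 0.2649101…
Then the exponent is δ²μ/(2 + δ) = (207 − μ)² / (μ·(2 + δ)) = 5.070568.
Bound = exp(−5.070568) = 0.00628.

0.0063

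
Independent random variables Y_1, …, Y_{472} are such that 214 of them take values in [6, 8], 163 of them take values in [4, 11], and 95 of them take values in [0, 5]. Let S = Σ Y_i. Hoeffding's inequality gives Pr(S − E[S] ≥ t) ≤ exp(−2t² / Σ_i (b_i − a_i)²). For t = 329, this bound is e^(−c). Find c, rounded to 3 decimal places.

19.298

Σ(b_i − a_i)² = 214·2² + 163·7² + 95·5² = 11218.
c = 2t² / 11218 = 2·329² / 11218 = 19.2977.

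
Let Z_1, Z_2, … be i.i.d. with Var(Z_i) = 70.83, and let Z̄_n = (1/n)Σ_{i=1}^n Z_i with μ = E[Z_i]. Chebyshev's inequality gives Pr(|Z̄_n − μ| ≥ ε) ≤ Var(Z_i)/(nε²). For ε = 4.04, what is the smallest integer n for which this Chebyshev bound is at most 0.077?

57

Require 70.83/(n·4.04²) ≤ 0.077, i.e. n ≥ 70.83/(0.077·4.04²) = 56.359.
The smallest integer n is 57.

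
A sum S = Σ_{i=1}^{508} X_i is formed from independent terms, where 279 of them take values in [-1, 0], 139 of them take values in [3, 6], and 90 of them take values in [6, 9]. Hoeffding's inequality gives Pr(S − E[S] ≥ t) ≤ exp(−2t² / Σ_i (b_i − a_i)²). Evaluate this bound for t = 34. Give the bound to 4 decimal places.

Σ(b_i − a_i)² = 279·1² + 139·3² + 90·3² = 2340.
Exponent = 2·34² / 2340 = 0.98803.
Bound = exp(−0.98803) = 0.37231.

0.3723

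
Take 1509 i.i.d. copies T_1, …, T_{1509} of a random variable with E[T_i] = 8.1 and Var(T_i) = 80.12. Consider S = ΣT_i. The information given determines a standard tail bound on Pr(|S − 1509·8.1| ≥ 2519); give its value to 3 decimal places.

0.019

With mean and variance of each term known, Chebyshev's inequality bounds the deviation of the sum (or sample mean).
Var(S) = n·Var(T_i) = 1509·80.12 = 120901.08.
Chebyshev: Pr(|S − 1509·8.1| ≥ 2519) ≤ Var(S)/2519² = 120901.08/6345361 = 0.0191.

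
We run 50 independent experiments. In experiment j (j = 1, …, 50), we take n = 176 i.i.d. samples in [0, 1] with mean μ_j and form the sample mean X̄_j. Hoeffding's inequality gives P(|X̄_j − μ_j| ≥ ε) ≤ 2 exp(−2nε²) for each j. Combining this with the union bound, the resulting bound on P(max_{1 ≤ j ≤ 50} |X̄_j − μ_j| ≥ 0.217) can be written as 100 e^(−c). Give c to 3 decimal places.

Union bound over the 50 events: P(max_{1 ≤ j ≤ 50} |X̄_j − μ_j| ≥ 0.217) ≤ 50·2·exp(−2nε²) = 100 exp(−2·176·0.217²).
So c = 2·176·0.217² = 16.5753.

16.575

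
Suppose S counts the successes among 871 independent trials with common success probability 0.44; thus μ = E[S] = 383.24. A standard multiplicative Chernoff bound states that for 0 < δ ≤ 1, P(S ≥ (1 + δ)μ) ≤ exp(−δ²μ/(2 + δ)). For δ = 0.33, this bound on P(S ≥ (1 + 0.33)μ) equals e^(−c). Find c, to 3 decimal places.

17.912

c = δ²μ/(2 + δ) = 0.33²·383.24/(2 + 0.33) = 17.9119.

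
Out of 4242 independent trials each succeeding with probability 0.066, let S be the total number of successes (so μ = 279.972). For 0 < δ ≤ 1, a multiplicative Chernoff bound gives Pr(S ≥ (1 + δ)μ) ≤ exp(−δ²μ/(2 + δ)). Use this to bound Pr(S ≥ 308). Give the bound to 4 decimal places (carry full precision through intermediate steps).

Write 308 = (1 + δ)μ, so δ = 308/279.972 − 1 = 0.10011…
Then the exponent is δ²μ/(2 + δ) = (308 − μ)² / (μ·(2 + δ)) = 1.336065.
Bound = exp(−1.336065) = 0.26288.

0.2629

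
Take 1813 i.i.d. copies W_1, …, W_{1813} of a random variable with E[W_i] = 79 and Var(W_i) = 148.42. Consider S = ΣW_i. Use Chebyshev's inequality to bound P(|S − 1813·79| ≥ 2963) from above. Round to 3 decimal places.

0.031

Var(S) = n·Var(W_i) = 1813·148.42 = 269085.46.
Chebyshev: P(|S − 1813·79| ≥ 2963) ≤ Var(S)/2963² = 269085.46/8779369 = 0.0306.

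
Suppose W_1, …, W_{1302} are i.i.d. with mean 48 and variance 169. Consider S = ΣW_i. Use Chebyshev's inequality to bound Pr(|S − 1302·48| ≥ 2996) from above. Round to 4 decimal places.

Var(S) = n·Var(W_i) = 1302·169 = 220038.
Chebyshev: Pr(|S − 1302·48| ≥ 2996) ≤ Var(S)/2996² = 220038/8976016 = 0.0245.

0.0245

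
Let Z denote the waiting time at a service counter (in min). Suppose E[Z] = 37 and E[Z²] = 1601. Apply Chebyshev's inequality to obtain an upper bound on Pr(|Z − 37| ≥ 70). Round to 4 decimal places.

Var(Z) = E[Z²] − (E[Z])² = 1601 − 1369 = 232.
Chebyshev's inequality: Pr(|Z − μ| ≥ t) ≤ Var(Z)/t² = 232/4900 = 0.0473.

0.0473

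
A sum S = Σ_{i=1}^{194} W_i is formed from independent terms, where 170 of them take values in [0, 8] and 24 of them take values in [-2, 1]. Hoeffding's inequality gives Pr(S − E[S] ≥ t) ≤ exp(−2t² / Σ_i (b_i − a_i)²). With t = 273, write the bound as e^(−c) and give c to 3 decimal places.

Σ(b_i − a_i)² = 170·8² + 24·3² = 11096.
c = 2t² / 11096 = 2·273² / 11096 = 13.4335.

13.433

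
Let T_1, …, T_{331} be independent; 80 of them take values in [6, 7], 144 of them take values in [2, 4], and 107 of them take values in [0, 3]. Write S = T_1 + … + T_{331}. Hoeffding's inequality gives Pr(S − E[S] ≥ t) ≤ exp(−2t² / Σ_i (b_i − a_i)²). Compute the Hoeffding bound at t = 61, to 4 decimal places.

Σ(b_i − a_i)² = 80·1² + 144·2² + 107·3² = 1619.
Exponent = 2·61² / 1619 = 4.59666.
Bound = exp(−4.59666) = 0.01009.

0.0101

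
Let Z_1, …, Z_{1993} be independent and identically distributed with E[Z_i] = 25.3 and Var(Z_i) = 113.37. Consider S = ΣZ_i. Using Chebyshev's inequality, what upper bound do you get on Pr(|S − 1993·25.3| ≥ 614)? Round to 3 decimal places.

Var(S) = n·Var(Z_i) = 1993·113.37 = 225946.41.
Chebyshev: Pr(|S − 1993·25.3| ≥ 614) ≤ Var(S)/614² = 225946.41/376996 = 0.5993.

0.599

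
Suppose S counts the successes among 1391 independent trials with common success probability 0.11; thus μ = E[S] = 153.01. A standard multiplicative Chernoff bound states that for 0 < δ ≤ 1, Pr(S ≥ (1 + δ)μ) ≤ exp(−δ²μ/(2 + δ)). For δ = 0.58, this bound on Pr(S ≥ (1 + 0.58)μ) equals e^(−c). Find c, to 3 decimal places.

c = δ²μ/(2 + δ) = 0.58²·153.01/(2 + 0.58) = 19.9506.

19.951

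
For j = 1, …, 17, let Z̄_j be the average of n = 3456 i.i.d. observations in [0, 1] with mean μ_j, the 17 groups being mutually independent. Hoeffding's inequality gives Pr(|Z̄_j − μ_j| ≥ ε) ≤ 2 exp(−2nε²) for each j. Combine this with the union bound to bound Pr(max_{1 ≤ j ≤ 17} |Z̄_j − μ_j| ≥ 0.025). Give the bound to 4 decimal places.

0.4522

Per-experiment Hoeffding bound: 2·exp(−2·3456·0.025²) = 2·exp(−4.32000) = 0.0266.
Union bound over 17 events: 17·0.0266 = 0.45220.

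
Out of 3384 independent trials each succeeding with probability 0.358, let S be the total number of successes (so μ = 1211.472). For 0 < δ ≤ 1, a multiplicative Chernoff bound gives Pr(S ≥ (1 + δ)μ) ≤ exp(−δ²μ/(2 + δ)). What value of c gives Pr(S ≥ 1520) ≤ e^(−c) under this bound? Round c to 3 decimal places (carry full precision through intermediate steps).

34.849

Write 1520 = (1 + δ)μ, so δ = 1520/1211.472 − 1 = 0.254672…
Then the exponent is δ²μ/(2 + δ) = (1520 − μ)² / (μ·(2 + δ)) = 34.849168.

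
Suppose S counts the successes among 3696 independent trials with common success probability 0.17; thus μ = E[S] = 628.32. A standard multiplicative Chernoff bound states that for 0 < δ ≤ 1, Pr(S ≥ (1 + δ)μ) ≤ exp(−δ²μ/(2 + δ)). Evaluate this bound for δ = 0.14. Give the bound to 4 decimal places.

Exponent = δ²μ/(2 + δ) = 0.14²·628.32/2.14 = 5.7547.
Bound = exp(−5.7547) = 0.00317.

0.0032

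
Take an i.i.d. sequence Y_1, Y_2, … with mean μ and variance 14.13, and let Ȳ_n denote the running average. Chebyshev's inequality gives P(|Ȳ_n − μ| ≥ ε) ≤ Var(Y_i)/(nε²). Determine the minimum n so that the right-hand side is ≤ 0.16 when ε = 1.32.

51

Require 14.13/(n·1.32²) ≤ 0.16, i.e. n ≥ 14.13/(0.16·1.32²) = 50.684.
The smallest integer n is 51.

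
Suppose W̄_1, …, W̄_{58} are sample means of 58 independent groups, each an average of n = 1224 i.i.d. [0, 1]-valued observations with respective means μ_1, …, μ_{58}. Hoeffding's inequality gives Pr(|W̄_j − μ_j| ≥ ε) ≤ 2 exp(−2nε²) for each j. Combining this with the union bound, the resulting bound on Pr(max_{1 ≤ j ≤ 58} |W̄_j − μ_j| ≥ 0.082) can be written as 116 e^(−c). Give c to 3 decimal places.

Union bound over the 58 events: Pr(max_{1 ≤ j ≤ 58} |W̄_j − μ_j| ≥ 0.082) ≤ 58·2·exp(−2nε²) = 116 exp(−2·1224·0.082²).
So c = 2·1224·0.082² = 16.4604.

16.460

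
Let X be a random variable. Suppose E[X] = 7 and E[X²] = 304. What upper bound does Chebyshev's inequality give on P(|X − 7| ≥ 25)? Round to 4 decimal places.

Var(X) = E[X²] − (E[X])² = 304 − 49 = 255.
Chebyshev's inequality: P(|X − μ| ≥ t) ≤ Var(X)/t² = 255/625 = 0.4080.

0.4080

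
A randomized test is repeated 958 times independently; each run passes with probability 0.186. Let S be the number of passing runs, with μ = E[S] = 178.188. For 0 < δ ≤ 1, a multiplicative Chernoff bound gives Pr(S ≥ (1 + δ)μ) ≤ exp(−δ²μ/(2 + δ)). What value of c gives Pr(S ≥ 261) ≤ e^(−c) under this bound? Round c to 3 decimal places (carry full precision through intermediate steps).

15.615

Write 261 = (1 + δ)μ, so δ = 261/178.188 − 1 = 0.4647451…
Then the exponent is δ²μ/(2 + δ) = (261 − μ)² / (μ·(2 + δ)) = 15.614788.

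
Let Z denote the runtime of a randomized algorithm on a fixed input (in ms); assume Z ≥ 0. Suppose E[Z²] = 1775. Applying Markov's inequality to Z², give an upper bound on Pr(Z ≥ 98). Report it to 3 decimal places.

0.185

Since Z ≥ 0, the event {Z ≥ 98} is the same as {Z² ≥ 9604}.
Markov's inequality applied to Z² gives Pr(Z² ≥ 9604) ≤ E[Z²]/9604 = 1775/9604 = 0.1848.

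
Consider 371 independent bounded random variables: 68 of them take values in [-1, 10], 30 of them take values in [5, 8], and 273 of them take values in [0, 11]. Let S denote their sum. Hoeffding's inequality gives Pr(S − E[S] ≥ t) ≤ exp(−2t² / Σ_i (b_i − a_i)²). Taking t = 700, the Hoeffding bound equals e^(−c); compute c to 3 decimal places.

23.597

Σ(b_i − a_i)² = 68·11² + 30·3² + 273·11² = 41531.
c = 2t² / 41531 = 2·700² / 41531 = 23.5968.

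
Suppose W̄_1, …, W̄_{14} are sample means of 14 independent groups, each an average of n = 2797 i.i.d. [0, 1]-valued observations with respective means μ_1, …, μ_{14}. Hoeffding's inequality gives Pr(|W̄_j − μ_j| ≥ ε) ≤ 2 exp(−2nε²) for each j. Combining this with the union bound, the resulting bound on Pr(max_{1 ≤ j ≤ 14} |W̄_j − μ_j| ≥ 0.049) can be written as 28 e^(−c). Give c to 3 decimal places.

Union bound over the 14 events: Pr(max_{1 ≤ j ≤ 14} |W̄_j − μ_j| ≥ 0.049) ≤ 14·2·exp(−2nε²) = 28 exp(−2·2797·0.049²).
So c = 2·2797·0.049² = 13.4312.

13.431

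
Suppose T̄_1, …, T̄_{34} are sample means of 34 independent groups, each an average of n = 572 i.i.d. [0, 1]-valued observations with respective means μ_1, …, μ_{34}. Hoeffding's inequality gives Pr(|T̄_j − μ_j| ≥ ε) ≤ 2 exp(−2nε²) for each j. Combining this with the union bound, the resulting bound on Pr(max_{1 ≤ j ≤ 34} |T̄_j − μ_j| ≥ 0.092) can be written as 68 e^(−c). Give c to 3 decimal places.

9.683

Union bound over the 34 events: Pr(max_{1 ≤ j ≤ 34} |T̄_j − μ_j| ≥ 0.092) ≤ 34·2·exp(−2nε²) = 68 exp(−2·572·0.092²).
So c = 2·572·0.092² = 9.6828.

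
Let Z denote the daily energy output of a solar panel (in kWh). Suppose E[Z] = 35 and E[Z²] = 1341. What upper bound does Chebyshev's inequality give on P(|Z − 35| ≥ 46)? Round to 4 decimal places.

0.0548

Var(Z) = E[Z²] − (E[Z])² = 1341 − 1225 = 116.
Chebyshev's inequality: P(|Z − μ| ≥ t) ≤ Var(Z)/t² = 116/2116 = 0.0548.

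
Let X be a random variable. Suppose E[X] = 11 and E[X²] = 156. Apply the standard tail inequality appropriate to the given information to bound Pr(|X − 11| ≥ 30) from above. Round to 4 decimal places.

0.0389

The first two moments determine the variance, so Chebyshev's inequality is the sharpest standard bound available.
Var(X) = E[X²] − (E[X])² = 156 − 121 = 35.
Chebyshev's inequality: Pr(|X − μ| ≥ t) ≤ Var(X)/t² = 35/900 = 0.0389.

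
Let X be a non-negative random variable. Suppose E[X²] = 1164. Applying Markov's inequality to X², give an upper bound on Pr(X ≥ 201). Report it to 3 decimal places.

0.029

Since X ≥ 0, the event {X ≥ 201} is the same as {X² ≥ 40401}.
Markov's inequality applied to X² gives Pr(X² ≥ 40401) ≤ E[X²]/40401 = 1164/40401 = 0.0288.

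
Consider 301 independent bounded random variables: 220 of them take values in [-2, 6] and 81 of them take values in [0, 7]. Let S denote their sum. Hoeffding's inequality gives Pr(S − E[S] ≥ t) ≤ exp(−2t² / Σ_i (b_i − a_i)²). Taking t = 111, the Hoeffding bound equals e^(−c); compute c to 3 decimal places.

1.365

Σ(b_i − a_i)² = 220·8² + 81·7² = 18049.
c = 2t² / 18049 = 2·111² / 18049 = 1.3653.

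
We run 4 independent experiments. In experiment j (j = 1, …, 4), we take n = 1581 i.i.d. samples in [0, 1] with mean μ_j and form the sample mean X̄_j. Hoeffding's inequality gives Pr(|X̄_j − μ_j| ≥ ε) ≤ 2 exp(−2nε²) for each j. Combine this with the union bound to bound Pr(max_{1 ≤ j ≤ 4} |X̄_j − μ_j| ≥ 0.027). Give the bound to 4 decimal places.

Per-experiment Hoeffding bound: 2·exp(−2·1581·0.027²) = 2·exp(−2.30510) = 0.1995.
Union bound over 4 events: 4·0.1995 = 0.79799.

0.7980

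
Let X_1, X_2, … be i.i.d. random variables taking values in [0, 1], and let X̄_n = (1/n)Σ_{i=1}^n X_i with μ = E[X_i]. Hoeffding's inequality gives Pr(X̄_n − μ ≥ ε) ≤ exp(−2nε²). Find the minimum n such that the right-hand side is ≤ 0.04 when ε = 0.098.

168

Require exp(−2nε²) ≤ 0.04, i.e. 2nε² ≥ ln(1/0.04) = 3.218876.
So n ≥ 3.218876 / (2·0.098²) = 167.580.
The smallest integer n is 168.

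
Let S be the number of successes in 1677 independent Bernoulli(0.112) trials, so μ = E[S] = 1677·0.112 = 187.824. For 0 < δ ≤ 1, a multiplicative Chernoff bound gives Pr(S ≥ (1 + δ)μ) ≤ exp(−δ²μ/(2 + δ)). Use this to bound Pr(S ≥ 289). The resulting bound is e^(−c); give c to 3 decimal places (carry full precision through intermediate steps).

Write 289 = (1 + δ)μ, so δ = 289/187.824 − 1 = 0.5386745…
Then the exponent is δ²μ/(2 + δ) = (289 − μ)² / (μ·(2 + δ)) = 21.468263.

21.468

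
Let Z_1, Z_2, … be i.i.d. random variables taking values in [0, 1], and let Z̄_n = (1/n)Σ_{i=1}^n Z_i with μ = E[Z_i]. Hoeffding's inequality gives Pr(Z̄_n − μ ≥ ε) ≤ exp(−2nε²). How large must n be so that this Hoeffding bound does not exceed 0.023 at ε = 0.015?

8383

Require exp(−2nε²) ≤ 0.023, i.e. 2nε² ≥ ln(1/0.023) = 3.772261.
So n ≥ 3.772261 / (2·0.015²) = 8382.802.
The smallest integer n is 8383.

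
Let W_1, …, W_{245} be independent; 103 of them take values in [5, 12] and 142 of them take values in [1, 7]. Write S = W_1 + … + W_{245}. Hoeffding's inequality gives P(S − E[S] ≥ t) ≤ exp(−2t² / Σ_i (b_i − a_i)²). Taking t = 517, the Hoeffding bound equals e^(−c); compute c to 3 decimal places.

Σ(b_i − a_i)² = 103·7² + 142·6² = 10159.
c = 2t² / 10159 = 2·517² / 10159 = 52.6211.

52.621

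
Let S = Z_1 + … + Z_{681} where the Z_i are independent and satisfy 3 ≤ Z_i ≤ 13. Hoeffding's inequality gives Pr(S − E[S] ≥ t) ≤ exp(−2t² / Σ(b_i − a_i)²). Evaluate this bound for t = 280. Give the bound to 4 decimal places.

0.1000

Σ(b_i − a_i)² = 681·(10)² = 68100.
Exponent = 2·280²/68100 = 2.3025.
Bound = exp(−2.3025) = 0.10001.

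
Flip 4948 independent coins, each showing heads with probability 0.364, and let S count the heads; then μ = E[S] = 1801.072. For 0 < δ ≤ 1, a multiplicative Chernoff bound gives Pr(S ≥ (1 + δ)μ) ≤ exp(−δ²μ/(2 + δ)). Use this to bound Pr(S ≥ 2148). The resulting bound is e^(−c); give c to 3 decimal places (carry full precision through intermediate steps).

30.478

Write 2148 = (1 + δ)μ, so δ = 2148/1801.072 − 1 = 0.1926231…
Then the exponent is δ²μ/(2 + δ) = (2148 − μ)² / (μ·(2 + δ)) = 30.477803.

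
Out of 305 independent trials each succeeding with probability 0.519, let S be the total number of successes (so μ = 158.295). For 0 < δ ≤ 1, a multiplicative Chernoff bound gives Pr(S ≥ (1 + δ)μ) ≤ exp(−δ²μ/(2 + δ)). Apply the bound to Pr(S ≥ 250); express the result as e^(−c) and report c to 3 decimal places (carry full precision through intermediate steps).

Write 250 = (1 + δ)μ, so δ = 250/158.295 − 1 = 0.5793297…
Then the exponent is δ²μ/(2 + δ) = (250 − μ)² / (μ·(2 + δ)) = 20.597379.

20.597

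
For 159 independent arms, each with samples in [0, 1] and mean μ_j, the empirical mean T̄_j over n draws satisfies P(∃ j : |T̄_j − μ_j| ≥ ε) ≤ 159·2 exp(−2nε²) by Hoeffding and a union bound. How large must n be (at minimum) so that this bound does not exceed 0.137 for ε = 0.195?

102

Need 2·159·exp(−2nε²) ≤ 0.137, i.e. exp(−2nε²) ≤ 0.137/318.
So 2nε² ≥ ln(318/0.137) = 7.749826.
Hence n ≥ 7.749826/(2·0.195²) = 101.904.
The smallest integer n is 102.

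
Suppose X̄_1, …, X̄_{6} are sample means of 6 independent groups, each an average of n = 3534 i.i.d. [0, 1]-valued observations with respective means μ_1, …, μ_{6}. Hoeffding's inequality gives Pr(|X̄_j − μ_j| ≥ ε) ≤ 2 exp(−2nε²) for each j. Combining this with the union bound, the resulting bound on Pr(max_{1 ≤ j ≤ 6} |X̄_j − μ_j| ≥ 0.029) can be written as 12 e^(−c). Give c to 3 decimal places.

Union bound over the 6 events: Pr(max_{1 ≤ j ≤ 6} |X̄_j − μ_j| ≥ 0.029) ≤ 6·2·exp(−2nε²) = 12 exp(−2·3534·0.029²).
So c = 2·3534·0.029² = 5.9442.

5.944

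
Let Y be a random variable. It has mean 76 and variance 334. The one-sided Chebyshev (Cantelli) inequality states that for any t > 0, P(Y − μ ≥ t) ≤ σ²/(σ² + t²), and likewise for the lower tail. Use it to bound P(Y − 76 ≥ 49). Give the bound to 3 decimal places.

Here σ² = 334 and t = 49, so σ² + t² = 2735.
Cantelli's bound: 334/2735 = 0.1221.

0.122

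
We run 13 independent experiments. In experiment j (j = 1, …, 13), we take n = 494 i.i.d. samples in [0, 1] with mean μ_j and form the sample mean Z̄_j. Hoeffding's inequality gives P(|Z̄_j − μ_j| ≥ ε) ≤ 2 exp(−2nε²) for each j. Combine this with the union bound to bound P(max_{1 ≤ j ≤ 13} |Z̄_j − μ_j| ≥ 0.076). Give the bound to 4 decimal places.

0.0864

Per-experiment Hoeffding bound: 2·exp(−2·494·0.076²) = 2·exp(−5.70669) = 0.0066473.
Union bound over 13 events: 13·0.0066473 = 0.08642.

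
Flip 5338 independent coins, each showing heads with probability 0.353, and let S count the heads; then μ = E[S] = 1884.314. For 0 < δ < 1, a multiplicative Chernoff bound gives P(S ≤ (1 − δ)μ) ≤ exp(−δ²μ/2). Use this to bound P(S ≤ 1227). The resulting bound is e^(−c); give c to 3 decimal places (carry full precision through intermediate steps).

114.647

Write 1227 = (1 − δ)μ, so δ = 1 − 1227/1884.314 = 0.3488346…
Then the exponent is δ²μ/2 = (μ − 1227)²/(2μ) = 114.646947.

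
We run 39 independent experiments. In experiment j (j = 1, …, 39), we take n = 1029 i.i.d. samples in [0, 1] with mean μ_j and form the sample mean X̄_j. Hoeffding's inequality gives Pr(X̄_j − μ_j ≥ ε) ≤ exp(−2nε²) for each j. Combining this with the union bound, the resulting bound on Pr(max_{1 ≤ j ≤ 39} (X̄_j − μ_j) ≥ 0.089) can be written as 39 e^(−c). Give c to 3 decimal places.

Union bound over the 39 events: Pr(max_{1 ≤ j ≤ 39} (X̄_j − μ_j) ≥ 0.089) ≤ 39·exp(−2nε²) = 39 exp(−2·1029·0.089²).
So c = 2·1029·0.089² = 16.3014.

16.301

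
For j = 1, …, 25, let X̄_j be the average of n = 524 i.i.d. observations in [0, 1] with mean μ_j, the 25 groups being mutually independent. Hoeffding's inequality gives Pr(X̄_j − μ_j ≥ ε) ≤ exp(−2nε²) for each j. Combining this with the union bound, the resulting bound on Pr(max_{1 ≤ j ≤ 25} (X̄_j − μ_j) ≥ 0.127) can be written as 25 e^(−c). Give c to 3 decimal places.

Union bound over the 25 events: Pr(max_{1 ≤ j ≤ 25} (X̄_j − μ_j) ≥ 0.127) ≤ 25·exp(−2nε²) = 25 exp(−2·524·0.127²).
So c = 2·524·0.127² = 16.9032.

16.903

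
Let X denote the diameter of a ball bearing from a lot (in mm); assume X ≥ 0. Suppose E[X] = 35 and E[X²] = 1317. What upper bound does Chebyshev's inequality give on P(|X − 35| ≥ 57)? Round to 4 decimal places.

0.0283

Var(X) = E[X²] − (E[X])² = 1317 − 1225 = 92.
Chebyshev's inequality: P(|X − μ| ≥ t) ≤ Var(X)/t² = 92/3249 = 0.0283.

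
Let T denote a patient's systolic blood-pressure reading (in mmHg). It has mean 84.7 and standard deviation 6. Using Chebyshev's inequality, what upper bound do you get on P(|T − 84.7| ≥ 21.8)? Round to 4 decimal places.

Chebyshev: P(|T − μ| ≥ t) ≤ Var(T)/t².
Var(T) = σ² = 6² = 36.
Bound = 36 / 475.24 = 0.0758.

0.0758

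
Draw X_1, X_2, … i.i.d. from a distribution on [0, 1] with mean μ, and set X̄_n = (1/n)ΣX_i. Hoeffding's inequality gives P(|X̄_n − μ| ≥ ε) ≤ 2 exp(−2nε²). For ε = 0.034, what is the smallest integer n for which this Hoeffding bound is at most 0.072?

Require 2·exp(−2nε²) ≤ 0.072, i.e. 2nε² ≥ ln(2/0.072) = 3.324236.
So n ≥ 3.324236 / (2·0.034²) = 1437.818.
The smallest integer n is 1438.

1438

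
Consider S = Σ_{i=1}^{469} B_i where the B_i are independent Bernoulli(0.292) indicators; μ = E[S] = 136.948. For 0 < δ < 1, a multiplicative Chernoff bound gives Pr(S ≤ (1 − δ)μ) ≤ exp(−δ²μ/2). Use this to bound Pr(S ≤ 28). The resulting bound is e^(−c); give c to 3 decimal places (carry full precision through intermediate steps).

Write 28 = (1 − δ)μ, so δ = 1 − 28/136.948 = 0.7955428…
Then the exponent is δ²μ/2 = (μ − 28)²/(2μ) = 43.336400.

43.336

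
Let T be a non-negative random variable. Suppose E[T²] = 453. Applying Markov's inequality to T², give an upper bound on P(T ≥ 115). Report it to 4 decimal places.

Since T ≥ 0, the event {T ≥ 115} is the same as {T² ≥ 13225}.
Markov's inequality applied to T² gives P(T² ≥ 13225) ≤ E[T²]/13225 = 453/13225 = 0.0343.

0.0343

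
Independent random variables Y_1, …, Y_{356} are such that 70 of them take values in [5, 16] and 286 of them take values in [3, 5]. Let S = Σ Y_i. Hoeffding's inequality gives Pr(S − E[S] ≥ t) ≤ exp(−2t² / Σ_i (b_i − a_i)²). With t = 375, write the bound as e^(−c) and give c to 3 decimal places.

Σ(b_i − a_i)² = 70·11² + 286·2² = 9614.
c = 2t² / 9614 = 2·375² / 9614 = 29.2542.

29.254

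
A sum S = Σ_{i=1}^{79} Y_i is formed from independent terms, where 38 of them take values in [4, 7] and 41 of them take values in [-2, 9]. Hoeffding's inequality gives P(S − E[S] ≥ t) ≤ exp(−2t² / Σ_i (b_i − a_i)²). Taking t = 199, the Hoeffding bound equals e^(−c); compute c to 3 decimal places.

Σ(b_i − a_i)² = 38·3² + 41·11² = 5303.
c = 2t² / 5303 = 2·199² / 5303 = 14.9353.

14.935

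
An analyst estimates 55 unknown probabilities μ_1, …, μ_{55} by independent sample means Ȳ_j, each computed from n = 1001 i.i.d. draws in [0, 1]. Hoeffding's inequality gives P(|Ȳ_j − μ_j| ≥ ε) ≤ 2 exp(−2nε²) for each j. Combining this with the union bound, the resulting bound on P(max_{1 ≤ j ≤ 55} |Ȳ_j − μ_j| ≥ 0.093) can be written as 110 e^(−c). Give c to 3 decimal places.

Union bound over the 55 events: P(max_{1 ≤ j ≤ 55} |Ȳ_j − μ_j| ≥ 0.093) ≤ 55·2·exp(−2nε²) = 110 exp(−2·1001·0.093²).
So c = 2·1001·0.093² = 17.3153.

17.315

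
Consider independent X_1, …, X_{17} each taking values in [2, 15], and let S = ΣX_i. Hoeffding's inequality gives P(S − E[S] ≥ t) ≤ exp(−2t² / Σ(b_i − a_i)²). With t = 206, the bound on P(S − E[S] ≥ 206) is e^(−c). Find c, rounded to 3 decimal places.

29.541

Σ(b_i − a_i)² = 17·(13)² = 2873.
c = 2t²/2873 = 2·206²/2873 = 29.5412.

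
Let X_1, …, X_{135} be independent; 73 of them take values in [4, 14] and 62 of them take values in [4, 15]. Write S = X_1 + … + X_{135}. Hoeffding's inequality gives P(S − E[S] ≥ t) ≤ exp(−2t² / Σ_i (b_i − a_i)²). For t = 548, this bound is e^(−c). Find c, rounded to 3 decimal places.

Σ(b_i − a_i)² = 73·10² + 62·11² = 14802.
c = 2t² / 14802 = 2·548² / 14802 = 40.5761.

40.576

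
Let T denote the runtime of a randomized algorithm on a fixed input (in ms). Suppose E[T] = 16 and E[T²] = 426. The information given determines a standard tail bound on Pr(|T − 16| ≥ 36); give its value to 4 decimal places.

0.1312

The first two moments determine the variance, so Chebyshev's inequality is the sharpest standard bound available.
Var(T) = E[T²] − (E[T])² = 426 − 256 = 170.
Chebyshev's inequality: Pr(|T − μ| ≥ t) ≤ Var(T)/t² = 170/1296 = 0.1312.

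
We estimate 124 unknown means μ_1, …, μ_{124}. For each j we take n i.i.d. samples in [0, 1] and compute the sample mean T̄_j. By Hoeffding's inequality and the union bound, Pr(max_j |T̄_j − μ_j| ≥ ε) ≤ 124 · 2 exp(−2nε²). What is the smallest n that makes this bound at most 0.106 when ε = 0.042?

Need 2·124·exp(−2nε²) ≤ 0.106, i.e. exp(−2nε²) ≤ 0.106/248.
So 2nε² ≥ ln(248/0.106) = 7.757745.
Hence n ≥ 7.757745/(2·0.042²) = 2198.907.
The smallest integer n is 2199.

2199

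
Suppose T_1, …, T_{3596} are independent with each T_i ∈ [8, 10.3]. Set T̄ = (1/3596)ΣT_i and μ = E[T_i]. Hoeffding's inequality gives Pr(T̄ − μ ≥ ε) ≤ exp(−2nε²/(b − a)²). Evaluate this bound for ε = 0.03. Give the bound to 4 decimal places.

Exponent: 2nε²/(b − a)² = 2·3596·0.03² / 2.3² = 1.22359.
Bound = exp(−1.22359) = 0.29417.

0.2942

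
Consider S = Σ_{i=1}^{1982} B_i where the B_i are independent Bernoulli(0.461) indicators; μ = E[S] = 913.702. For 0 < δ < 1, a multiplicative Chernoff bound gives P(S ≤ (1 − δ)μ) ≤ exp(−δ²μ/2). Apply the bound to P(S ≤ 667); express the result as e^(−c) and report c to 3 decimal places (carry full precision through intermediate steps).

Write 667 = (1 − δ)μ, so δ = 1 − 667/913.702 = 0.2700027…
Then the exponent is δ²μ/2 = (μ − 667)²/(2μ) = 33.305102.

33.305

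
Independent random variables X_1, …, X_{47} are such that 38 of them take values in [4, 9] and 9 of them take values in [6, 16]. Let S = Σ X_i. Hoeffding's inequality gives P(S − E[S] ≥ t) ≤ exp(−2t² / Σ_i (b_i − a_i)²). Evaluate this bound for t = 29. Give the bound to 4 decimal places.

Σ(b_i − a_i)² = 38·5² + 9·10² = 1850.
Exponent = 2·29² / 1850 = 0.90919.
Bound = exp(−0.90919) = 0.40285.

0.4029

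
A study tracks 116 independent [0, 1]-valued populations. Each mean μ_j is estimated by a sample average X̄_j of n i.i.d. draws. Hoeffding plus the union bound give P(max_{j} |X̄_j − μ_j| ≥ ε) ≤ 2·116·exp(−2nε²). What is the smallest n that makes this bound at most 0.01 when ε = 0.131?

Need 2·116·exp(−2nε²) ≤ 0.01, i.e. exp(−2nε²) ≤ 0.01/232.
So 2nε² ≥ ln(232/0.01) = 10.051908.
Hence n ≥ 10.051908/(2·0.131²) = 292.871.
The smallest integer n is 293.

293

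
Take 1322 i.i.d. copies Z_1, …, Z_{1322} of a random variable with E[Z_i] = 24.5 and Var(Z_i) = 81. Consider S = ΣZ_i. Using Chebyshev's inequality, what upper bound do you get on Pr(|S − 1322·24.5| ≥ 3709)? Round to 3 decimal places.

Var(S) = n·Var(Z_i) = 1322·81 = 107082.
Chebyshev: Pr(|S − 1322·24.5| ≥ 3709) ≤ Var(S)/3709² = 107082/13756681 = 0.0078.

0.008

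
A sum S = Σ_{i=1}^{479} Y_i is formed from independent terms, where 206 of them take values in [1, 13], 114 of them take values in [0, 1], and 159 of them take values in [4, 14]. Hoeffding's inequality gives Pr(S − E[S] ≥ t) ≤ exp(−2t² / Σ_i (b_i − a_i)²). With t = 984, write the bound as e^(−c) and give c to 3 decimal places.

42.395

Σ(b_i − a_i)² = 206·12² + 114·1² + 159·10² = 45678.
c = 2t² / 45678 = 2·984² / 45678 = 42.3949.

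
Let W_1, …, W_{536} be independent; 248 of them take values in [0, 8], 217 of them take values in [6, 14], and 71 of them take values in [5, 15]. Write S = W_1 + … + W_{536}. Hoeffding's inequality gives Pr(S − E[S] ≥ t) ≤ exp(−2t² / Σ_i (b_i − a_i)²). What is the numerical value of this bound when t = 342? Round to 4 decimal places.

Σ(b_i − a_i)² = 248·8² + 217·8² + 71·10² = 36860.
Exponent = 2·342² / 36860 = 6.34639.
Bound = exp(−6.34639) = 0.00175.

0.0018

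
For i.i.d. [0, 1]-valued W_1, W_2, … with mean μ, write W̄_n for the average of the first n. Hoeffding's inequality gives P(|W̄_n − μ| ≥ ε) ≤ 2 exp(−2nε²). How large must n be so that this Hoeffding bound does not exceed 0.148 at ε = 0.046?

Require 2·exp(−2nε²) ≤ 0.148, i.e. 2nε² ≥ ln(2/0.148) = 2.603690.
So n ≥ 2.603690 / (2·0.046²) = 615.239.
The smallest integer n is 616.

616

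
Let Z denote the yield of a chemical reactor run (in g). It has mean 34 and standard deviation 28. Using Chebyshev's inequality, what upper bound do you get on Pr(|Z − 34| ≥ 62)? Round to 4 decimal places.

0.2040

Chebyshev: Pr(|Z − μ| ≥ t) ≤ Var(Z)/t².
Var(Z) = σ² = 28² = 784.
Bound = 784 / 3844 = 0.2040.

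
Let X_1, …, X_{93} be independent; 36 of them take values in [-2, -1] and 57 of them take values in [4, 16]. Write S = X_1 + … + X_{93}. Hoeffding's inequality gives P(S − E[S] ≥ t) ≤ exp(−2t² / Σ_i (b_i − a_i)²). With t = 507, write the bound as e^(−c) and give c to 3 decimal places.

62.360

Σ(b_i − a_i)² = 36·1² + 57·12² = 8244.
c = 2t² / 8244 = 2·507² / 8244 = 62.3603.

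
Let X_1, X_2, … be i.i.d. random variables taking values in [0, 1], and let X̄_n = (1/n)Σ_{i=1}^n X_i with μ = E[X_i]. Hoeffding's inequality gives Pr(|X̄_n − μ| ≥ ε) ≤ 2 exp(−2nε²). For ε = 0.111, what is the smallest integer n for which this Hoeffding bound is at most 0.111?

Require 2·exp(−2nε²) ≤ 0.111, i.e. 2nε² ≥ ln(2/0.111) = 2.891372.
So n ≥ 2.891372 / (2·0.111²) = 117.335.
The smallest integer n is 118.

118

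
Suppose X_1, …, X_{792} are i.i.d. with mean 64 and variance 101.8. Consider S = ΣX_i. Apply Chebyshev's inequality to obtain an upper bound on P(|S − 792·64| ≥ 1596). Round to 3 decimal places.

0.032

Var(S) = n·Var(X_i) = 792·101.8 = 80625.6.
Chebyshev: P(|S − 792·64| ≥ 1596) ≤ Var(S)/1596² = 80625.6/2547216 = 0.0317.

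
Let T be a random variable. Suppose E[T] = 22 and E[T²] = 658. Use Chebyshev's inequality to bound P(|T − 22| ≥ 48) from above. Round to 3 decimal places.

0.076

Var(T) = E[T²] − (E[T])² = 658 − 484 = 174.
Chebyshev's inequality: P(|T − μ| ≥ t) ≤ Var(T)/t² = 174/2304 = 0.0755.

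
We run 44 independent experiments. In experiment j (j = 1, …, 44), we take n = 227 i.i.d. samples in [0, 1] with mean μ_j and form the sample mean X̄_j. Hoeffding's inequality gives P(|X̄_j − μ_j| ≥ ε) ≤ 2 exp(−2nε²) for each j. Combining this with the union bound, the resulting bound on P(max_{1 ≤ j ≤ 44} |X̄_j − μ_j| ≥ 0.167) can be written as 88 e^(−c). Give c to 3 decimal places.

Union bound over the 44 events: P(max_{1 ≤ j ≤ 44} |X̄_j − μ_j| ≥ 0.167) ≤ 44·2·exp(−2nε²) = 88 exp(−2·227·0.167²).
So c = 2·227·0.167² = 12.6616.

12.662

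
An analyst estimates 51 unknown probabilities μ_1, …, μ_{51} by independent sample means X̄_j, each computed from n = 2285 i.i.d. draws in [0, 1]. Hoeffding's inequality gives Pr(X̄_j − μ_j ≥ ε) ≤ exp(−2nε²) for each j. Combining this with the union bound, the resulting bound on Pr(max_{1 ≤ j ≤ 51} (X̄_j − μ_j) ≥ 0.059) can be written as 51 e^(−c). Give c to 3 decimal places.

Union bound over the 51 events: Pr(max_{1 ≤ j ≤ 51} (X̄_j − μ_j) ≥ 0.059) ≤ 51·exp(−2nε²) = 51 exp(−2·2285·0.059²).
So c = 2·2285·0.059² = 15.9082.

15.908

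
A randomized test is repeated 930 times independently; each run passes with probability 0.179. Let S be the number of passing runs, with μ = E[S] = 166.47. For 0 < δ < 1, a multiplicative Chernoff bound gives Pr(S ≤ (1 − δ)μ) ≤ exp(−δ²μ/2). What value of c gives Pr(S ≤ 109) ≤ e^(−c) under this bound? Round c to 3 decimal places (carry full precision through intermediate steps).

9.920

Write 109 = (1 − δ)μ, so δ = 1 − 109/166.47 = 0.3452274…
Then the exponent is δ²μ/2 = (μ − 109)²/(2μ) = 9.920108.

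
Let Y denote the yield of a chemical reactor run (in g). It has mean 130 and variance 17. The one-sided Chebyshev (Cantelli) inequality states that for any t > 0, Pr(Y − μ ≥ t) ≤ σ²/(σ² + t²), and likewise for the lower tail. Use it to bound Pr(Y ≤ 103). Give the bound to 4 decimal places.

Here σ² = 17 and t = 27, so σ² + t² = 746.
Cantelli's bound: 17/746 = 0.0228.

0.0228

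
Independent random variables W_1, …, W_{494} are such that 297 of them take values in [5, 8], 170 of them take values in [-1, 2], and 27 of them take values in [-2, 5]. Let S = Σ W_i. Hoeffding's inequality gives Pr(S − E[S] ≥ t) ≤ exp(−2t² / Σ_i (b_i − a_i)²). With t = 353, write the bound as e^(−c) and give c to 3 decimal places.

Σ(b_i − a_i)² = 297·3² + 170·3² + 27·7² = 5526.
c = 2t² / 5526 = 2·353² / 5526 = 45.0992.

45.099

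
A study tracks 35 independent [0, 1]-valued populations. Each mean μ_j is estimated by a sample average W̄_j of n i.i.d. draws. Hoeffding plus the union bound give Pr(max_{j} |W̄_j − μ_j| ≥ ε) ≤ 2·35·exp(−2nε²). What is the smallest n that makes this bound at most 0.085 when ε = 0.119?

238

Need 2·35·exp(−2nε²) ≤ 0.085, i.e. exp(−2nε²) ≤ 0.085/70.
So 2nε² ≥ ln(70/0.085) = 6.713599.
Hence n ≥ 6.713599/(2·0.119²) = 237.045.
The smallest integer n is 238.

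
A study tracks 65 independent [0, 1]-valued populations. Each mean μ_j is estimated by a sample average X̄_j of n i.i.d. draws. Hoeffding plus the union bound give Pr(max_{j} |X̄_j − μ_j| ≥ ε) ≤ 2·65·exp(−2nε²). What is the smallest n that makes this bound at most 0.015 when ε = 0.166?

Need 2·65·exp(−2nε²) ≤ 0.015, i.e. exp(−2nε²) ≤ 0.015/130.
So 2nε² ≥ ln(130/0.015) = 9.067240.
Hence n ≥ 9.067240/(2·0.166²) = 164.524.
The smallest integer n is 165.

165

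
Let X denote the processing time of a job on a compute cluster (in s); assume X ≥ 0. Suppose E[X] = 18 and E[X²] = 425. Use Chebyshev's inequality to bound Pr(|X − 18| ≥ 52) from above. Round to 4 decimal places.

0.0374

Var(X) = E[X²] − (E[X])² = 425 − 324 = 101.
Chebyshev's inequality: Pr(|X − μ| ≥ t) ≤ Var(X)/t² = 101/2704 = 0.0374.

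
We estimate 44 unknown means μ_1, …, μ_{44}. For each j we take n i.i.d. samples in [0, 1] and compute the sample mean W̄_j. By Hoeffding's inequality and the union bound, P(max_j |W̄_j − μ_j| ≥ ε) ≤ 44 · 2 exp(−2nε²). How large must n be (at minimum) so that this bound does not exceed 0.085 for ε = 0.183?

Need 2·44·exp(−2nε²) ≤ 0.085, i.e. exp(−2nε²) ≤ 0.085/88.
So 2nε² ≥ ln(88/0.085) = 6.942441.
Hence n ≥ 6.942441/(2·0.183²) = 103.653.
The smallest integer n is 104.

104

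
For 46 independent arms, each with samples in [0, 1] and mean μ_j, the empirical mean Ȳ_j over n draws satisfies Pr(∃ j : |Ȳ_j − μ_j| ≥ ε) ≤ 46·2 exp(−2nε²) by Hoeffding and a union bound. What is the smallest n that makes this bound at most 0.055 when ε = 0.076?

643

Need 2·46·exp(−2nε²) ≤ 0.055, i.e. exp(−2nε²) ≤ 0.055/92.
So 2nε² ≥ ln(92/0.055) = 7.422211.
Hence n ≥ 7.422211/(2·0.076²) = 642.504.
The smallest integer n is 643.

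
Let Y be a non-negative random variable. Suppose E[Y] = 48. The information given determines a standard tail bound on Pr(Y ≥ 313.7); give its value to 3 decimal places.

0.153

Only the mean of a non-negative variable is known, so Markov's inequality is the applicable tail bound.
Markov's inequality: for a non-negative random variable, Pr(Y ≥ a) ≤ E[Y]/a.
Here E[Y] = 48 and a = 313.7, so the bound is 48/313.7 = 0.1530.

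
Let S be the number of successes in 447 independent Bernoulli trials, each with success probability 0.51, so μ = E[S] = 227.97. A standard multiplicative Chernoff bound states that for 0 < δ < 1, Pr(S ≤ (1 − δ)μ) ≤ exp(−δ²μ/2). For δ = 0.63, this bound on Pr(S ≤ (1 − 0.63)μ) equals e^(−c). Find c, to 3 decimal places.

c = δ²μ/2 = 0.63²·227.97/2 = 45.2406.

45.241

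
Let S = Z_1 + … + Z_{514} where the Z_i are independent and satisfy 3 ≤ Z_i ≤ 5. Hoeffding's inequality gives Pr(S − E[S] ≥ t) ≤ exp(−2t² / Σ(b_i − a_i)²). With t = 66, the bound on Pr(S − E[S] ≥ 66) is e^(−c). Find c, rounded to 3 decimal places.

Σ(b_i − a_i)² = 514·(2)² = 2056.
c = 2t²/2056 = 2·66²/2056 = 4.2374.

4.237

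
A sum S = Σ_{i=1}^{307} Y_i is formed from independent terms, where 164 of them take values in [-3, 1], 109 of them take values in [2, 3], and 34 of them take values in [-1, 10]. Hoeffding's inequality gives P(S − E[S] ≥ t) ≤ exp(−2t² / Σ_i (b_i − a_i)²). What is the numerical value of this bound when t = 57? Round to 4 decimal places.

0.3871

Σ(b_i − a_i)² = 164·4² + 109·1² + 34·11² = 6847.
Exponent = 2·57² / 6847 = 0.94903.
Bound = exp(−0.94903) = 0.38712.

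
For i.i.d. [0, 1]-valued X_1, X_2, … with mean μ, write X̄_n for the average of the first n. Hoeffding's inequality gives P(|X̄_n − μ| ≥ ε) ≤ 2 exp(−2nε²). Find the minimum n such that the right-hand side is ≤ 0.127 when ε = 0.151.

61

Require 2·exp(−2nε²) ≤ 0.127, i.e. 2nε² ≥ ln(2/0.127) = 2.756715.
So n ≥ 2.756715 / (2·0.151²) = 60.452.
The smallest integer n is 61.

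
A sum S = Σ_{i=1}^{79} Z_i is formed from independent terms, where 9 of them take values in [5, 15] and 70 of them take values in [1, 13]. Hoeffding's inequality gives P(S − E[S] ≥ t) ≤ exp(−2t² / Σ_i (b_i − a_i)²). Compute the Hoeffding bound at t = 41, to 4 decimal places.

0.7362

Σ(b_i − a_i)² = 9·10² + 70·12² = 10980.
Exponent = 2·41² / 10980 = 0.30619.
Bound = exp(−0.30619) = 0.73624.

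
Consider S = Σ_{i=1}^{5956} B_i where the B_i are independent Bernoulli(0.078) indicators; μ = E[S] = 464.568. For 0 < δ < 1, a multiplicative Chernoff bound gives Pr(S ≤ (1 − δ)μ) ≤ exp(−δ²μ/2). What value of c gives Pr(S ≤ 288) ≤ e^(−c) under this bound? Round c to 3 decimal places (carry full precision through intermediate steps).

33.554

Write 288 = (1 − δ)μ, so δ = 1 − 288/464.568 = 0.3800692…
Then the exponent is δ²μ/2 = (μ − 288)²/(2μ) = 33.554032.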